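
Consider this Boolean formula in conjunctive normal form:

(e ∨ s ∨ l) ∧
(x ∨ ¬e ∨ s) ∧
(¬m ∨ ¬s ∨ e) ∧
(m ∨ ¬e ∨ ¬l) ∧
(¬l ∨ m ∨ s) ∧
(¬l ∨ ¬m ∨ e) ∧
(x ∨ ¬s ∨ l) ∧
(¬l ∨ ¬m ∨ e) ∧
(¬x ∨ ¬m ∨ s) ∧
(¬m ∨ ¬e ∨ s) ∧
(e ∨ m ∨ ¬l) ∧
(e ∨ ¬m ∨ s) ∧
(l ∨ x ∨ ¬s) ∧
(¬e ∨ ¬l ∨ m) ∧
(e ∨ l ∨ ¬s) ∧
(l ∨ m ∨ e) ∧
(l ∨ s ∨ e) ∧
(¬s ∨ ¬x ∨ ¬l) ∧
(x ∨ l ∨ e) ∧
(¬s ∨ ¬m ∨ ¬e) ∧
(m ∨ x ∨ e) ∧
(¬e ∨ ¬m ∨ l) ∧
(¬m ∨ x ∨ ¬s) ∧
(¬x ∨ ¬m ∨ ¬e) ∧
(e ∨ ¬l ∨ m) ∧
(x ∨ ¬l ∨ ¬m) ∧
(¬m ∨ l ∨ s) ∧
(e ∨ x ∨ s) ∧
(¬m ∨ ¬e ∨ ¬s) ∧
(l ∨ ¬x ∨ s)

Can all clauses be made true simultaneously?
Yes

Yes, the formula is satisfiable.

One satisfying assignment is: x=True, s=True, e=True, m=False, l=False

Verification: With this assignment, all 30 clauses evaluate to true.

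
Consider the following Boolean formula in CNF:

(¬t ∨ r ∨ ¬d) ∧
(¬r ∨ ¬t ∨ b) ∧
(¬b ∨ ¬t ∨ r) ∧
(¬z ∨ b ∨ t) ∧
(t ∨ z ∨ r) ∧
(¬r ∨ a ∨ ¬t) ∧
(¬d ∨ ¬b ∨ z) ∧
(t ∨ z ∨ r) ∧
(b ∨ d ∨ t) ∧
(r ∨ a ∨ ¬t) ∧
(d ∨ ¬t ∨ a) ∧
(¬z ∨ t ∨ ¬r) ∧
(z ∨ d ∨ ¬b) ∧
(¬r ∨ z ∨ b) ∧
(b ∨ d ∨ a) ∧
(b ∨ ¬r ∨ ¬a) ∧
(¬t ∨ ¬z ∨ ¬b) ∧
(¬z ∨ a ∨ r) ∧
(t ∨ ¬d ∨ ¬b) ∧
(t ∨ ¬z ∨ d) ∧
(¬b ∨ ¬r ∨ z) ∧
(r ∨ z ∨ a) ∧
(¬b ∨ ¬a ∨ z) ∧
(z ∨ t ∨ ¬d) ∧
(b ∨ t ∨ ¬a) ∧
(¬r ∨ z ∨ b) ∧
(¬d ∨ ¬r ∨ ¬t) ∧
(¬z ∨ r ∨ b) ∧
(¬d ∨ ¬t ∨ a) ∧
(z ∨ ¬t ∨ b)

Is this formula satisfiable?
No

No, the formula is not satisfiable.

No assignment of truth values to the variables can make all 30 clauses true simultaneously.

The formula is UNSAT (unsatisfiable).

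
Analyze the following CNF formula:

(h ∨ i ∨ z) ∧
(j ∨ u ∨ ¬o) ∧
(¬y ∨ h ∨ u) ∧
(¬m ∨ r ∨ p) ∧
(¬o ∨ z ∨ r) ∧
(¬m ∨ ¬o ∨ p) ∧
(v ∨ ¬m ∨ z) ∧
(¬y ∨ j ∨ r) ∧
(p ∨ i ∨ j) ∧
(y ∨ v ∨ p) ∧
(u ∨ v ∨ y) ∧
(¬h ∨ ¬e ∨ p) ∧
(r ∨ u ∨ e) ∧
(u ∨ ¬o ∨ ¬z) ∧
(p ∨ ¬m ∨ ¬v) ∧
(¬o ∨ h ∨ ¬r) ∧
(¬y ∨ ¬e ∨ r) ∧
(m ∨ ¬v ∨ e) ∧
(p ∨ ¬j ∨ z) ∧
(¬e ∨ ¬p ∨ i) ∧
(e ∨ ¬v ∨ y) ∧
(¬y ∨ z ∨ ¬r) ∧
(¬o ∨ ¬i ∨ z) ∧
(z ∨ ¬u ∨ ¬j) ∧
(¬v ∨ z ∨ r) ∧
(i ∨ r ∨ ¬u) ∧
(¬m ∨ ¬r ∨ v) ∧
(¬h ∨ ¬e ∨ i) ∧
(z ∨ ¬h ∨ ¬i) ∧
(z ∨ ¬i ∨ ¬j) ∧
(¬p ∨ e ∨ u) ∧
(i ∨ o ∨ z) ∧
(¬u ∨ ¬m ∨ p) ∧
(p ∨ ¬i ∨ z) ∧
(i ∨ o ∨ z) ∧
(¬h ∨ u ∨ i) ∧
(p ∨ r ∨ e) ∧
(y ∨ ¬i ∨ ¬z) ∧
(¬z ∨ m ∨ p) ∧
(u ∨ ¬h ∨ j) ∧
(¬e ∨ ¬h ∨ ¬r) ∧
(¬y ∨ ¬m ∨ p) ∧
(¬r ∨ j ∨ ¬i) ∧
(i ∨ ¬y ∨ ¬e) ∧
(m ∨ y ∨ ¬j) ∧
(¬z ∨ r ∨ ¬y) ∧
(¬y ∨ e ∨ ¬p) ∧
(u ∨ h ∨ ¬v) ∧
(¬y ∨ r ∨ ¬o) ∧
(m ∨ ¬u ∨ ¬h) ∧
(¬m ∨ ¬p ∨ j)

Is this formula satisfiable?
Yes

Yes, the formula is satisfiable.

One satisfying assignment is: v=False, e=False, p=True, y=False, z=False, i=True, o=False, u=True, r=False, j=False, h=False, m=False

Verification: With this assignment, all 51 clauses evaluate to true.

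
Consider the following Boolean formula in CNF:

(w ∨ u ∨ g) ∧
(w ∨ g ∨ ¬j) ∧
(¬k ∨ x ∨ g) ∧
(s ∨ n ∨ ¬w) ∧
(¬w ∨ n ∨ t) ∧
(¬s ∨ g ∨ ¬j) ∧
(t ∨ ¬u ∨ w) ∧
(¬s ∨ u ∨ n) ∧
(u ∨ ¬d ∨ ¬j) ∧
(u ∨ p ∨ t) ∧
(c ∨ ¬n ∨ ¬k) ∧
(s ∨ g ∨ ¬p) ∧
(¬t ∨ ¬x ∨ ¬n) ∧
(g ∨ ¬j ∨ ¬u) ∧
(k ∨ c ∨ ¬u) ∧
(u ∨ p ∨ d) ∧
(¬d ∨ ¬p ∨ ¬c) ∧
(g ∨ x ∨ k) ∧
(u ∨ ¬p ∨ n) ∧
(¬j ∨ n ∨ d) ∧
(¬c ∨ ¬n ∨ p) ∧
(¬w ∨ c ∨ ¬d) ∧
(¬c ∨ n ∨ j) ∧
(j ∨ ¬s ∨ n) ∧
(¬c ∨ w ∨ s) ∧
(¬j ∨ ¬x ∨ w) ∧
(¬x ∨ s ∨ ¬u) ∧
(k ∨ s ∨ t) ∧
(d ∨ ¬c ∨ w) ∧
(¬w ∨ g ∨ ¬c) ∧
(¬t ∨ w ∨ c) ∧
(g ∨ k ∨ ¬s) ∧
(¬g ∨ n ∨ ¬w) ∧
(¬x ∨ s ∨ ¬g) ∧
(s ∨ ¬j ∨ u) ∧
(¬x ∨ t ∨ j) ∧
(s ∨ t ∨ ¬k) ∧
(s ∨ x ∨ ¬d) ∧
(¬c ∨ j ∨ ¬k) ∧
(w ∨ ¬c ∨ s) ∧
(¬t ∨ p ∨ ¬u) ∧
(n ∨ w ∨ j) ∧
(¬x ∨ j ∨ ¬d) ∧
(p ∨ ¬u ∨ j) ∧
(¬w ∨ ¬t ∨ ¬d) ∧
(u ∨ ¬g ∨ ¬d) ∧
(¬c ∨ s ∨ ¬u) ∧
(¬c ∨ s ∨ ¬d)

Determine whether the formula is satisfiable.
Yes

Yes, the formula is satisfiable.

One satisfying assignment is: x=False, c=True, k=False, p=True, u=False, g=True, t=True, w=True, n=True, s=False, j=False, d=False

Verification: With this assignment, all 48 clauses evaluate to true.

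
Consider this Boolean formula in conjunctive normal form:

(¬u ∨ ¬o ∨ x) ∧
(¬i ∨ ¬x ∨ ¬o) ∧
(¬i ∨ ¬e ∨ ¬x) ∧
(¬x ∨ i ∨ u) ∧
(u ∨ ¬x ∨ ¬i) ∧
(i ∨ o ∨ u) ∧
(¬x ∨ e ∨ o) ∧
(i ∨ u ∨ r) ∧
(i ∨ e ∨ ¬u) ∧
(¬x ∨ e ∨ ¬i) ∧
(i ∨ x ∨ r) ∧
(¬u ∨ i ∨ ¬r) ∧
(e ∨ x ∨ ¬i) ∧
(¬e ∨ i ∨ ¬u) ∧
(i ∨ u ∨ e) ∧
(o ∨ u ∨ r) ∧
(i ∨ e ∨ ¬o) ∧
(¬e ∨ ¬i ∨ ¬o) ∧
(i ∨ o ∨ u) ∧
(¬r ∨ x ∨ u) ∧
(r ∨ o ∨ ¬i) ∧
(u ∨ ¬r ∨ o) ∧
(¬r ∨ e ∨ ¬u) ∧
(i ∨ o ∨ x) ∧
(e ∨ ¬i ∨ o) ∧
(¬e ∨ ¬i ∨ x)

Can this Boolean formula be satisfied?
No

No, the formula is not satisfiable.

No assignment of truth values to the variables can make all 26 clauses true simultaneously.

The formula is UNSAT (unsatisfiable).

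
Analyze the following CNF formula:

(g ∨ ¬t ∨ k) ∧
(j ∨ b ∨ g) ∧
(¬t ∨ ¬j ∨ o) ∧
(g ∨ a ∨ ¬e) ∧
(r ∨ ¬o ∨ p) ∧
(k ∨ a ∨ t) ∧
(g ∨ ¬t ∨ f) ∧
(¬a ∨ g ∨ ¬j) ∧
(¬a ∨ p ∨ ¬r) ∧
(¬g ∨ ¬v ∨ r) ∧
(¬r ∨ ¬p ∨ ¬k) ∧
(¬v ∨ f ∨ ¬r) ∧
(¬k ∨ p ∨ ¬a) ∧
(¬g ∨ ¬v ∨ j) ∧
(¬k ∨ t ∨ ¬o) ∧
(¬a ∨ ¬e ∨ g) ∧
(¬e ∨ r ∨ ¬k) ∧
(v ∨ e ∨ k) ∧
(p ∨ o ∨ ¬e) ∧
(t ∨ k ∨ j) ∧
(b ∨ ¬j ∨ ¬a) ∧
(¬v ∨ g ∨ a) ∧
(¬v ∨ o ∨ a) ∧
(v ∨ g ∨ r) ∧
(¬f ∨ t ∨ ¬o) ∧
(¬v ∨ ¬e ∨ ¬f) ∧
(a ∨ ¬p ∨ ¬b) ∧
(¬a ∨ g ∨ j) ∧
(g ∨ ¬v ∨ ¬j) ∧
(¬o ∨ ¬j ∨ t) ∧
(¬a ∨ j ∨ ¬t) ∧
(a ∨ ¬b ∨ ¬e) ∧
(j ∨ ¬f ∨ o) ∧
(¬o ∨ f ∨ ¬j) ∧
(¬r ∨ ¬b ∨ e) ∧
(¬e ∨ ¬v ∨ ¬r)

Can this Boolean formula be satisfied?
Yes

Yes, the formula is satisfiable.

One satisfying assignment is: t=False, e=False, o=False, v=False, j=False, k=True, b=False, g=True, f=False, a=False, r=False, p=False

Verification: With this assignment, all 36 clauses evaluate to true.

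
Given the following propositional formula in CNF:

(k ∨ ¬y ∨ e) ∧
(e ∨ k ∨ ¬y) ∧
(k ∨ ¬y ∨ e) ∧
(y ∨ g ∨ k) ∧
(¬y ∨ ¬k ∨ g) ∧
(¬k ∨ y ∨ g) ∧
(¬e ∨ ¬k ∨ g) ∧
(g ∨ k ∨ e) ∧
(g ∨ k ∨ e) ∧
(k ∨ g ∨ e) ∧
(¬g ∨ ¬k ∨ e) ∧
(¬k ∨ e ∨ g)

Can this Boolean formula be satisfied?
Yes

Yes, the formula is satisfiable.

One satisfying assignment is: k=False, g=False, e=True, y=True

Verification: With this assignment, all 12 clauses evaluate to true.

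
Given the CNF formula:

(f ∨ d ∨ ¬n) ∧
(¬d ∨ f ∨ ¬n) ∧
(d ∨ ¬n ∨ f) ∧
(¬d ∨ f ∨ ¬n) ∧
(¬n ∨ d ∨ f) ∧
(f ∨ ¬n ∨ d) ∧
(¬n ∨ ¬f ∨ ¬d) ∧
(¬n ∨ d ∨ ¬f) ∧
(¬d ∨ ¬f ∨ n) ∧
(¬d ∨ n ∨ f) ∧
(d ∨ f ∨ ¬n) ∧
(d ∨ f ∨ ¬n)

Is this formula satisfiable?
Yes

Yes, the formula is satisfiable.

One satisfying assignment is: n=False, f=False, d=False

Verification: With this assignment, all 12 clauses evaluate to true.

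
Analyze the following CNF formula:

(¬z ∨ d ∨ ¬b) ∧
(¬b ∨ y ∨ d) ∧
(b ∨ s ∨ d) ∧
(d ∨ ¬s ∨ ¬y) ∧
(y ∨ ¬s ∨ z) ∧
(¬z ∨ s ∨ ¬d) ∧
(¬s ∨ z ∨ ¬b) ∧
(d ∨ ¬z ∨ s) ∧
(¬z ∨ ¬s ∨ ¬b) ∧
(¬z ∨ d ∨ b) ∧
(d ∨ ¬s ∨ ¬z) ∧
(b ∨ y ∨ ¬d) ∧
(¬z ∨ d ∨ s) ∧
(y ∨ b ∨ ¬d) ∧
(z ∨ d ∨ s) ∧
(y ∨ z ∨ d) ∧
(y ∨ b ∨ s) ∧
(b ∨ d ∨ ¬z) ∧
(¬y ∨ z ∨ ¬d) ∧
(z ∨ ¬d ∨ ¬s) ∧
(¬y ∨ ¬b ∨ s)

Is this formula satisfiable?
Yes

Yes, the formula is satisfiable.

One satisfying assignment is: s=True, z=True, b=False, d=True, y=True

Verification: With this assignment, all 21 clauses evaluate to true.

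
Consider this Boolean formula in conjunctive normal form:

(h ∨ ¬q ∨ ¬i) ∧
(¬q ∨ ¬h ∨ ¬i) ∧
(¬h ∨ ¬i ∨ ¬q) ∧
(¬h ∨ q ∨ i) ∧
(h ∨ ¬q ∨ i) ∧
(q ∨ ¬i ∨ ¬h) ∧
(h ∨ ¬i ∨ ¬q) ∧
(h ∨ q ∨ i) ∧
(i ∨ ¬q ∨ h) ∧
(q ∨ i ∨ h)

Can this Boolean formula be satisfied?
Yes

Yes, the formula is satisfiable.

One satisfying assignment is: q=True, h=True, i=False

Verification: With this assignment, all 10 clauses evaluate to true.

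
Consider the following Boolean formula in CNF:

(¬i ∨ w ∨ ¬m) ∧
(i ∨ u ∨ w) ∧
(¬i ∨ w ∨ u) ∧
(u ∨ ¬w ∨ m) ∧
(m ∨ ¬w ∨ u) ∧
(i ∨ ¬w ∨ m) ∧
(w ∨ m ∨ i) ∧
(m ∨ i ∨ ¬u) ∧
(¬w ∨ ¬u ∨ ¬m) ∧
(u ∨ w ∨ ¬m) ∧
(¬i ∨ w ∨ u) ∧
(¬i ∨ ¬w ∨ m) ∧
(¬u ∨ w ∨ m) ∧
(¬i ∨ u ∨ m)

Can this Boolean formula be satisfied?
Yes

Yes, the formula is satisfiable.

One satisfying assignment is: w=True, m=True, u=False, i=False

Verification: With this assignment, all 14 clauses evaluate to true.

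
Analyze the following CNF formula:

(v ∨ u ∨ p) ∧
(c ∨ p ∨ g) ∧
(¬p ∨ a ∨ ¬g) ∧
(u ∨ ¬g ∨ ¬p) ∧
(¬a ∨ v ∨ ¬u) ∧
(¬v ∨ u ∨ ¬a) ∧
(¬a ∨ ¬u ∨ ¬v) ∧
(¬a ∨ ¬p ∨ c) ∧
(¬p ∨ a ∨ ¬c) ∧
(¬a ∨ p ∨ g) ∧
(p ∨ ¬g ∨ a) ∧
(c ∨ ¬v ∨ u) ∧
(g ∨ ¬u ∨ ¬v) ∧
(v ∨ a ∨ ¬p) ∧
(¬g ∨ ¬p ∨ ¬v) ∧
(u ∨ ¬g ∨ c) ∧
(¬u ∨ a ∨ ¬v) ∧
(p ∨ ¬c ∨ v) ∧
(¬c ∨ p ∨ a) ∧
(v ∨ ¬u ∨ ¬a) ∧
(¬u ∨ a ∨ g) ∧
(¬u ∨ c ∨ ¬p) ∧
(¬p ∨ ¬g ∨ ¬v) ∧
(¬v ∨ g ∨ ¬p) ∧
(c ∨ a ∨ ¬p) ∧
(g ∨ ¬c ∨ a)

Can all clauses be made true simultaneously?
Yes

Yes, the formula is satisfiable.

One satisfying assignment is: u=False, v=False, a=True, c=True, p=True, g=False

Verification: With this assignment, all 26 clauses evaluate to true.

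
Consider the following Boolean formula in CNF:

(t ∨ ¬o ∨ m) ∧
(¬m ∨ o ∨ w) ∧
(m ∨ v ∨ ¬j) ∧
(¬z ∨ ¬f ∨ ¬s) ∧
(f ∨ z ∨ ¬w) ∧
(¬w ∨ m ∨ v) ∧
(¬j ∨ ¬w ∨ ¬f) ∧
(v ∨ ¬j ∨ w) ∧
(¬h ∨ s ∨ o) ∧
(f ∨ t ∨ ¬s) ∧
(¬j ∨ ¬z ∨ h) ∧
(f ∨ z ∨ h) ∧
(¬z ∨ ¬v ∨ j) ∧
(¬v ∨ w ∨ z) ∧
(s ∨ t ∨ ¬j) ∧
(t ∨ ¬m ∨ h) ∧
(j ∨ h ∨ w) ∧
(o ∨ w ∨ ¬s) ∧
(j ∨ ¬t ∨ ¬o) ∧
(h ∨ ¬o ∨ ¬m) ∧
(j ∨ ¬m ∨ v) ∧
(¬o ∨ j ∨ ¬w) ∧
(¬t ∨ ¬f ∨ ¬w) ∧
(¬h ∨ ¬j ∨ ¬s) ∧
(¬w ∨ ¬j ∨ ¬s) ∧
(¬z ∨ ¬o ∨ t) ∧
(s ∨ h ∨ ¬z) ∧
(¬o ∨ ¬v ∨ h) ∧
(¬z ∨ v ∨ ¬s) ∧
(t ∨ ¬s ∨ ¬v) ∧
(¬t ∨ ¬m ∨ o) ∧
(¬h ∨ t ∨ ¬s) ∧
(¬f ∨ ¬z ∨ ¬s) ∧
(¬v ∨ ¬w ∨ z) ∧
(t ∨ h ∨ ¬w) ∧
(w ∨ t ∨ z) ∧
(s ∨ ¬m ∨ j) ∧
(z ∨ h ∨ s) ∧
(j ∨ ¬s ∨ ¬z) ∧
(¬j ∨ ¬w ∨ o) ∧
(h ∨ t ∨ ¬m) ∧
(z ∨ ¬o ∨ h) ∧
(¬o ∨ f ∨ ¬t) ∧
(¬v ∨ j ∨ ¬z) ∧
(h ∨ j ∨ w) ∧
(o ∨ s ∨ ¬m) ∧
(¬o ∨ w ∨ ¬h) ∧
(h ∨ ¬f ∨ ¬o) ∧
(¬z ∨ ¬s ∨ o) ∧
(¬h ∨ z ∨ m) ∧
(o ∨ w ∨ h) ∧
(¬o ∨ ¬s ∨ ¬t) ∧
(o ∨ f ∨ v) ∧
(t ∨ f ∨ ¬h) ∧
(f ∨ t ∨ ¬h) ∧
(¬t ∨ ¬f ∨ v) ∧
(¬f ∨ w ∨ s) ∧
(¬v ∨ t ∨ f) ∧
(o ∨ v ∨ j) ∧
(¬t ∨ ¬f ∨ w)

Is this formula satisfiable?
No

No, the formula is not satisfiable.

No assignment of truth values to the variables can make all 60 clauses true simultaneously.

The formula is UNSAT (unsatisfiable).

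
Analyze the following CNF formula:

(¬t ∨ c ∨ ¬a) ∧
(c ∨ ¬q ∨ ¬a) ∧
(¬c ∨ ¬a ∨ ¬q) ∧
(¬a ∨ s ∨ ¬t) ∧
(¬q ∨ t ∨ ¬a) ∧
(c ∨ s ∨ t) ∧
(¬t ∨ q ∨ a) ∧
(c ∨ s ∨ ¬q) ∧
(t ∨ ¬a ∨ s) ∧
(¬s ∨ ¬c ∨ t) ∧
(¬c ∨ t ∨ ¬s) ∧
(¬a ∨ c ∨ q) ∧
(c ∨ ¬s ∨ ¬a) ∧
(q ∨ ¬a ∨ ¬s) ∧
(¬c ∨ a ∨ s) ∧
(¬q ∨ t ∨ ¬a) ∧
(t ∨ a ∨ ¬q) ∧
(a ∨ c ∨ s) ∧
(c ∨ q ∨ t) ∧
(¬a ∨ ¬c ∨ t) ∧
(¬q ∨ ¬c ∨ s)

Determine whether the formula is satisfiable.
Yes

Yes, the formula is satisfiable.

One satisfying assignment is: t=True, c=False, s=True, a=False, q=True

Verification: With this assignment, all 21 clauses evaluate to true.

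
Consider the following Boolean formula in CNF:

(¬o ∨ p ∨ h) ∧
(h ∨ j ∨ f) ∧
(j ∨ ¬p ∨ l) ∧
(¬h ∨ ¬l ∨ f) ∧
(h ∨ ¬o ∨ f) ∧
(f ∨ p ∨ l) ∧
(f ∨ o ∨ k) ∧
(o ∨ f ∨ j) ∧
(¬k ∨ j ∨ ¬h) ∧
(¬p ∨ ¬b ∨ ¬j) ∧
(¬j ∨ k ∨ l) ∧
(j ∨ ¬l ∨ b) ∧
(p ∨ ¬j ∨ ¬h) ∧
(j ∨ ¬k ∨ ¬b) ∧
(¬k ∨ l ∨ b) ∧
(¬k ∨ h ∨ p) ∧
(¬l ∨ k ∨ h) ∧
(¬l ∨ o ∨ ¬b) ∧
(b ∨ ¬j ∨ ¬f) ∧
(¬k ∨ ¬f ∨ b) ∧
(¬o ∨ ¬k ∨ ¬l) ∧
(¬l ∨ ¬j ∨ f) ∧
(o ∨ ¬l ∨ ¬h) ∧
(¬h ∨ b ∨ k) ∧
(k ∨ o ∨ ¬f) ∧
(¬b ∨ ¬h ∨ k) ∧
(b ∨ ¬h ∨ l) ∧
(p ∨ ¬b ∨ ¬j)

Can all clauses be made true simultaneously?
No

No, the formula is not satisfiable.

No assignment of truth values to the variables can make all 28 clauses true simultaneously.

The formula is UNSAT (unsatisfiable).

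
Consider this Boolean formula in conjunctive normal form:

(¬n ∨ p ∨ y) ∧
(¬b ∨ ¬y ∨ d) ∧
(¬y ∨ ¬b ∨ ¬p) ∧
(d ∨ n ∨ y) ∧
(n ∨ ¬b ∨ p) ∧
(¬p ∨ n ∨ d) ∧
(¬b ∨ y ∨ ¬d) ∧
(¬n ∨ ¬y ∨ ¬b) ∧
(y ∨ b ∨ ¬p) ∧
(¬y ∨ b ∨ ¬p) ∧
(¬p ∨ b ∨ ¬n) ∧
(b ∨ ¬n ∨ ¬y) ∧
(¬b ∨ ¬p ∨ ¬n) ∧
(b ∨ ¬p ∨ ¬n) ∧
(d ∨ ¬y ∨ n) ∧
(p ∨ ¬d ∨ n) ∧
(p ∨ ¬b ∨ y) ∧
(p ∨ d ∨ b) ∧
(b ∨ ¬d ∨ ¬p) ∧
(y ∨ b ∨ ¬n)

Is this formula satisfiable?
No

No, the formula is not satisfiable.

No assignment of truth values to the variables can make all 20 clauses true simultaneously.

The formula is UNSAT (unsatisfiable).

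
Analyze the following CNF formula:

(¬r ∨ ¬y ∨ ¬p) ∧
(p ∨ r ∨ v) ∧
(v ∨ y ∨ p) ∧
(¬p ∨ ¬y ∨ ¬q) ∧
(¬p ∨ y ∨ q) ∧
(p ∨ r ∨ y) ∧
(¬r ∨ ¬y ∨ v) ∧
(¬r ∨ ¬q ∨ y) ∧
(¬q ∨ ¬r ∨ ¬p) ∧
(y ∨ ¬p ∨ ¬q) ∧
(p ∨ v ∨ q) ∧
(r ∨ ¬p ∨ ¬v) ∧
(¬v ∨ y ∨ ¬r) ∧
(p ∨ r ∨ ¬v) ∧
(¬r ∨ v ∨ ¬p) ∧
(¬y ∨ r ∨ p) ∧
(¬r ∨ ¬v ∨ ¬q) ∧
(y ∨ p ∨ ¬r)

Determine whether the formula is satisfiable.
Yes

Yes, the formula is satisfiable.

One satisfying assignment is: q=False, v=False, y=True, p=True, r=False

Verification: With this assignment, all 18 clauses evaluate to true.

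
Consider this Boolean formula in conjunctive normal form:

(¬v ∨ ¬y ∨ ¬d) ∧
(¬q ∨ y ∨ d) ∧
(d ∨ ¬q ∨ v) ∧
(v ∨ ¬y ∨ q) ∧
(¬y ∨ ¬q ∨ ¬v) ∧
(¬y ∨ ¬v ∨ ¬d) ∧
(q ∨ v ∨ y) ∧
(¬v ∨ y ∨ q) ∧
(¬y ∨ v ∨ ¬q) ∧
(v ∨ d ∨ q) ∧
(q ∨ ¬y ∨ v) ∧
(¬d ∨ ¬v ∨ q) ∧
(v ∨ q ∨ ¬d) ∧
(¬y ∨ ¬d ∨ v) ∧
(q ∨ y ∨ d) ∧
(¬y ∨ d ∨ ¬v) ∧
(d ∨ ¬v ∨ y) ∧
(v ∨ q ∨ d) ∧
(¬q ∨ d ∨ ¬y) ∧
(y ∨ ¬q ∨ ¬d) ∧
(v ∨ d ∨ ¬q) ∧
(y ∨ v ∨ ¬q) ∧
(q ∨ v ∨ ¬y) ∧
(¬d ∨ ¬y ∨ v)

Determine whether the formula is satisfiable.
No

No, the formula is not satisfiable.

No assignment of truth values to the variables can make all 24 clauses true simultaneously.

The formula is UNSAT (unsatisfiable).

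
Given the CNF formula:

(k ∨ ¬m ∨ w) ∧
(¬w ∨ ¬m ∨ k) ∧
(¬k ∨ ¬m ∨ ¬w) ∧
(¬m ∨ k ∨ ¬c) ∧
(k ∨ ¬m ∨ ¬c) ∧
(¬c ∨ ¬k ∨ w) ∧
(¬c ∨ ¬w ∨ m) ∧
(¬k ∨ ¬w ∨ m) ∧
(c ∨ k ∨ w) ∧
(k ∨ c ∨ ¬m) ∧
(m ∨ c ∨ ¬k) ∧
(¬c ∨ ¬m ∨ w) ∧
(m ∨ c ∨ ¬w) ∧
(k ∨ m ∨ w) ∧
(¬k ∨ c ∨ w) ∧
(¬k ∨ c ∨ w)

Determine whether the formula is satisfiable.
No

No, the formula is not satisfiable.

No assignment of truth values to the variables can make all 16 clauses true simultaneously.

The formula is UNSAT (unsatisfiable).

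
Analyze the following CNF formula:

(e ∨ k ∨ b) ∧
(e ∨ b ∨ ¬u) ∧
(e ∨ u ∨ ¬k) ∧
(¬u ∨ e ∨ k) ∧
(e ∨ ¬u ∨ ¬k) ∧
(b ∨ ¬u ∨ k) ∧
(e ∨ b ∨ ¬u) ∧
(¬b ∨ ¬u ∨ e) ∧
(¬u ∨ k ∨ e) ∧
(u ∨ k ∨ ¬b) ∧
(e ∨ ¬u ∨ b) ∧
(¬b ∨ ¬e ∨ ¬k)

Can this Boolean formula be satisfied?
Yes

Yes, the formula is satisfiable.

One satisfying assignment is: e=True, u=False, k=False, b=False

Verification: With this assignment, all 12 clauses evaluate to true.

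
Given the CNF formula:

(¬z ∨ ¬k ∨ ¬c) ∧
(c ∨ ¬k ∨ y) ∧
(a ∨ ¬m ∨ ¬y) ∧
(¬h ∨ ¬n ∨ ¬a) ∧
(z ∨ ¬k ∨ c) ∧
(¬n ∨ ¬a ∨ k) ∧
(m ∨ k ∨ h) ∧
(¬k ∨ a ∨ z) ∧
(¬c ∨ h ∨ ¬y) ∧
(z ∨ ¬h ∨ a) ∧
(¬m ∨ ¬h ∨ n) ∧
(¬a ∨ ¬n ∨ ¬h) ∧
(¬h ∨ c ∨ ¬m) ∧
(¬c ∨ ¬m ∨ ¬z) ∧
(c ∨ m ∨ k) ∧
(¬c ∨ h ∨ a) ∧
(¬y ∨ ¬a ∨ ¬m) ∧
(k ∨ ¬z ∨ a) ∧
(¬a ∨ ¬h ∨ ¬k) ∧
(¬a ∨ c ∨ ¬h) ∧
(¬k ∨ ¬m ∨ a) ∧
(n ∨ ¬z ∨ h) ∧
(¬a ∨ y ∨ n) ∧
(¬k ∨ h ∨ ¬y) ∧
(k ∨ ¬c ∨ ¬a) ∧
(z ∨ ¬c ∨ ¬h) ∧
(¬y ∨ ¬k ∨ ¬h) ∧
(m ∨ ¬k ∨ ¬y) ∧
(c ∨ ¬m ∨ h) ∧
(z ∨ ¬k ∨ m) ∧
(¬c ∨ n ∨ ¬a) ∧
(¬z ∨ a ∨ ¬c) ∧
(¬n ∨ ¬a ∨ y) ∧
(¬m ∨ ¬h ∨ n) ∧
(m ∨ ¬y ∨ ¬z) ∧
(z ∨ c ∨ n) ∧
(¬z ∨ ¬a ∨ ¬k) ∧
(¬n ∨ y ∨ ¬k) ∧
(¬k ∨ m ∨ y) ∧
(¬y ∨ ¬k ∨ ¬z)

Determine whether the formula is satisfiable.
No

No, the formula is not satisfiable.

No assignment of truth values to the variables can make all 40 clauses true simultaneously.

The formula is UNSAT (unsatisfiable).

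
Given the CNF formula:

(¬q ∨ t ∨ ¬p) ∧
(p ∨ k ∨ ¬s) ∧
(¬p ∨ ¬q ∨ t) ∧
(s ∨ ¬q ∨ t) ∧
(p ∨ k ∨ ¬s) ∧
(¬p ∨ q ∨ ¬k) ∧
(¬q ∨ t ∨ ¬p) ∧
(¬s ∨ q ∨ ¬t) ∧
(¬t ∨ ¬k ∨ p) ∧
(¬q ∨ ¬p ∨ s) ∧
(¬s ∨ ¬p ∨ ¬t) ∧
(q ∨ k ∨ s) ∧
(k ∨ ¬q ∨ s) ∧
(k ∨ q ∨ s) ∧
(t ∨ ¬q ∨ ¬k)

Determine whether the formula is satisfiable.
Yes

Yes, the formula is satisfiable.

One satisfying assignment is: k=True, t=False, s=False, q=False, p=False

Verification: With this assignment, all 15 clauses evaluate to true.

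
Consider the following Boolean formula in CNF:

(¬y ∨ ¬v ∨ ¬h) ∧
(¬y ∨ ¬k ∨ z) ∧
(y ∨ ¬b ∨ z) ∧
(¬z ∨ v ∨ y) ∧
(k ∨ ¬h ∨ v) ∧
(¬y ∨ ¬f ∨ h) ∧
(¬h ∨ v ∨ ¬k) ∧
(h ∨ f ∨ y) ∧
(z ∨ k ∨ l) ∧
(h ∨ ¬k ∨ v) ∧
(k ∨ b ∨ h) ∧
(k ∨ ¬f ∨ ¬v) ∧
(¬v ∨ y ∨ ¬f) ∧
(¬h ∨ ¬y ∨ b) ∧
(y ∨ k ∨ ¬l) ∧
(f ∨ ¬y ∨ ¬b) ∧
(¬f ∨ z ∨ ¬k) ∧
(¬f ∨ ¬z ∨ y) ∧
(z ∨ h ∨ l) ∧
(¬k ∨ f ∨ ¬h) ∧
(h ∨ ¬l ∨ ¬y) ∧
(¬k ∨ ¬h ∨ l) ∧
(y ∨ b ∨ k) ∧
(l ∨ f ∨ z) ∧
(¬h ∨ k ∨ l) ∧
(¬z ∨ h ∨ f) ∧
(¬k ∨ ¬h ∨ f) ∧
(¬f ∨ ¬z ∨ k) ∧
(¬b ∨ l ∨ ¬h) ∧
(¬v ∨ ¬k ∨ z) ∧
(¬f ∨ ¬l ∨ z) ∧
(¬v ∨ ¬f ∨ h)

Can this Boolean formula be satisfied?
No

No, the formula is not satisfiable.

No assignment of truth values to the variables can make all 32 clauses true simultaneously.

The formula is UNSAT (unsatisfiable).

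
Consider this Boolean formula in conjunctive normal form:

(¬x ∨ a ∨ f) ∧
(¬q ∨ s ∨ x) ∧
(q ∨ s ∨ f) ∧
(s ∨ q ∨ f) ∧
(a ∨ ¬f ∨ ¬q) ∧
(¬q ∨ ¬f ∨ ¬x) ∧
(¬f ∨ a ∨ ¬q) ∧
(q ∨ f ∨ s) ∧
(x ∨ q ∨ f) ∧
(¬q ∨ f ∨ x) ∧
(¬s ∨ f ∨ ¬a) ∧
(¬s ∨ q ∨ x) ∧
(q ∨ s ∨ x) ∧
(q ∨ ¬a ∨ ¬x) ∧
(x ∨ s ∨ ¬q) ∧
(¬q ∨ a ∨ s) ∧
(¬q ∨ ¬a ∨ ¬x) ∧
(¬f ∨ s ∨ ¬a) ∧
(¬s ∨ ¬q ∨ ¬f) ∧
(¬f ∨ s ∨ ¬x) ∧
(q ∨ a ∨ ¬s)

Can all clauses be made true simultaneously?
No

No, the formula is not satisfiable.

No assignment of truth values to the variables can make all 21 clauses true simultaneously.

The formula is UNSAT (unsatisfiable).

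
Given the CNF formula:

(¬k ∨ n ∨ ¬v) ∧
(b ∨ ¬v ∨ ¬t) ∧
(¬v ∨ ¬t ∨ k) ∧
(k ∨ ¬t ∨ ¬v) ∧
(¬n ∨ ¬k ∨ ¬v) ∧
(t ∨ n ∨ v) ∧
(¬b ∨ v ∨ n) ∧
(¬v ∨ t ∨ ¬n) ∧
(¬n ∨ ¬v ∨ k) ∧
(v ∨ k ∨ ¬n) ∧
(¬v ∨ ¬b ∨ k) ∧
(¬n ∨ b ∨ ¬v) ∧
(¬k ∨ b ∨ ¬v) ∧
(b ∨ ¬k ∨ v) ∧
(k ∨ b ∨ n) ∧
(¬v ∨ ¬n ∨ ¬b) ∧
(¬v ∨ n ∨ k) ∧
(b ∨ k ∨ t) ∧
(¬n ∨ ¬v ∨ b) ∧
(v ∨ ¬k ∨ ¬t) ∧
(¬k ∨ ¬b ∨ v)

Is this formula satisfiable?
No

No, the formula is not satisfiable.

No assignment of truth values to the variables can make all 21 clauses true simultaneously.

The formula is UNSAT (unsatisfiable).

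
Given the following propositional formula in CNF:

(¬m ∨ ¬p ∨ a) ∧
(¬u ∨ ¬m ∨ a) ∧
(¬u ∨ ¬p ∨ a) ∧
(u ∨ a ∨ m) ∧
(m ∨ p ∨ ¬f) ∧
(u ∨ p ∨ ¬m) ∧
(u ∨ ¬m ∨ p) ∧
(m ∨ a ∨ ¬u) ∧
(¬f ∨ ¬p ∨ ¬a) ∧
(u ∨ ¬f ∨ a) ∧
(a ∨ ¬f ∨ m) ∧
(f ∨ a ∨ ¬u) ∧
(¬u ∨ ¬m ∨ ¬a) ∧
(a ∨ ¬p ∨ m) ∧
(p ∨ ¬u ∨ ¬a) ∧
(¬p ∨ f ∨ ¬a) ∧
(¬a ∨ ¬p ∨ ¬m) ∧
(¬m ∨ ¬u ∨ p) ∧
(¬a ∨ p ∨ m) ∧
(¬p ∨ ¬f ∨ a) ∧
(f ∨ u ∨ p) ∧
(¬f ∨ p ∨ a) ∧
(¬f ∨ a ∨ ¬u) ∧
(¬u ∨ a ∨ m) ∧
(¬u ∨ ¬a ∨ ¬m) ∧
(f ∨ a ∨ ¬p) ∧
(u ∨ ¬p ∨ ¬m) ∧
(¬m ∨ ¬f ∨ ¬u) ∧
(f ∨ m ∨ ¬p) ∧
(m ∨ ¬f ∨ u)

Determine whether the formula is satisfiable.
No

No, the formula is not satisfiable.

No assignment of truth values to the variables can make all 30 clauses true simultaneously.

The formula is UNSAT (unsatisfiable).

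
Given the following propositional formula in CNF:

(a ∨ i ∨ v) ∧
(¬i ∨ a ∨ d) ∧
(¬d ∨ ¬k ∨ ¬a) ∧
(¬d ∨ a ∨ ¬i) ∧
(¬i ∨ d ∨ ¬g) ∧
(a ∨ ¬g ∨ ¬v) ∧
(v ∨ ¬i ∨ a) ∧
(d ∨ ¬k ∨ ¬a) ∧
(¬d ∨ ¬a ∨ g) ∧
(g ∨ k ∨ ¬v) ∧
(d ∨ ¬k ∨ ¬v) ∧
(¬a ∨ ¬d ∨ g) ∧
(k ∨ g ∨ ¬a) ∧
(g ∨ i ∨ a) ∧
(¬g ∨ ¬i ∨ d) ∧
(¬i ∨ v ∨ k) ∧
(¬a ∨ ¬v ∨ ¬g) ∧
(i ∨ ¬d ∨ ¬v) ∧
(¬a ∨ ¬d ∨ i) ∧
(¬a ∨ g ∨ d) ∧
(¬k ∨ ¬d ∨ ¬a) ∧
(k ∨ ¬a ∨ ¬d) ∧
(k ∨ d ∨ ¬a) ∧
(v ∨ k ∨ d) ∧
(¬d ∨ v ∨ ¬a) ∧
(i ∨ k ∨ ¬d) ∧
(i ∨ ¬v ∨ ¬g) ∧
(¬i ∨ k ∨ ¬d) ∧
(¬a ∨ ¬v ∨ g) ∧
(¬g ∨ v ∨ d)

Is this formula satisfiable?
No

No, the formula is not satisfiable.

No assignment of truth values to the variables can make all 30 clauses true simultaneously.

The formula is UNSAT (unsatisfiable).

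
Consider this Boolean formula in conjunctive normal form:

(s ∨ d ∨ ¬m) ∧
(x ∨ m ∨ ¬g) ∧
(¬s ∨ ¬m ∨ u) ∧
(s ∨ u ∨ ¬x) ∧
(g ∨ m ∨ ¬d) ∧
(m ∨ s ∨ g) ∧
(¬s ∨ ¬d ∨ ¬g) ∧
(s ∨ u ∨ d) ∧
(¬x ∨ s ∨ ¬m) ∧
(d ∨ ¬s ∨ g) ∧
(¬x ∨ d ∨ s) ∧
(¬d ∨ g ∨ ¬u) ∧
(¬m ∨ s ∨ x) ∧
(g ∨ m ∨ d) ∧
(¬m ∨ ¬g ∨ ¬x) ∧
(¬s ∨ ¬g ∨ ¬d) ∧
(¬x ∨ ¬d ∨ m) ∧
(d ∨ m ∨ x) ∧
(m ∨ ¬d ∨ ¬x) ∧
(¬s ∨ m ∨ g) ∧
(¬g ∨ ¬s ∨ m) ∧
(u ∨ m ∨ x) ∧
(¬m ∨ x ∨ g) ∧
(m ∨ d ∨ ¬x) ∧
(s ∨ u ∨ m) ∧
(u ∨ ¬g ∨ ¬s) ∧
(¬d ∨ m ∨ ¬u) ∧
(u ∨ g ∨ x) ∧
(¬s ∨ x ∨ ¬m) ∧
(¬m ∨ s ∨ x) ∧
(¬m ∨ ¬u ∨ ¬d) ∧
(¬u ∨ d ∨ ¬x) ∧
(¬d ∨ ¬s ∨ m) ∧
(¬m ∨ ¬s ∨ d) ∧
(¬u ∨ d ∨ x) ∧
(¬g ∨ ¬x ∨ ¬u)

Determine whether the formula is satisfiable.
No

No, the formula is not satisfiable.

No assignment of truth values to the variables can make all 36 clauses true simultaneously.

The formula is UNSAT (unsatisfiable).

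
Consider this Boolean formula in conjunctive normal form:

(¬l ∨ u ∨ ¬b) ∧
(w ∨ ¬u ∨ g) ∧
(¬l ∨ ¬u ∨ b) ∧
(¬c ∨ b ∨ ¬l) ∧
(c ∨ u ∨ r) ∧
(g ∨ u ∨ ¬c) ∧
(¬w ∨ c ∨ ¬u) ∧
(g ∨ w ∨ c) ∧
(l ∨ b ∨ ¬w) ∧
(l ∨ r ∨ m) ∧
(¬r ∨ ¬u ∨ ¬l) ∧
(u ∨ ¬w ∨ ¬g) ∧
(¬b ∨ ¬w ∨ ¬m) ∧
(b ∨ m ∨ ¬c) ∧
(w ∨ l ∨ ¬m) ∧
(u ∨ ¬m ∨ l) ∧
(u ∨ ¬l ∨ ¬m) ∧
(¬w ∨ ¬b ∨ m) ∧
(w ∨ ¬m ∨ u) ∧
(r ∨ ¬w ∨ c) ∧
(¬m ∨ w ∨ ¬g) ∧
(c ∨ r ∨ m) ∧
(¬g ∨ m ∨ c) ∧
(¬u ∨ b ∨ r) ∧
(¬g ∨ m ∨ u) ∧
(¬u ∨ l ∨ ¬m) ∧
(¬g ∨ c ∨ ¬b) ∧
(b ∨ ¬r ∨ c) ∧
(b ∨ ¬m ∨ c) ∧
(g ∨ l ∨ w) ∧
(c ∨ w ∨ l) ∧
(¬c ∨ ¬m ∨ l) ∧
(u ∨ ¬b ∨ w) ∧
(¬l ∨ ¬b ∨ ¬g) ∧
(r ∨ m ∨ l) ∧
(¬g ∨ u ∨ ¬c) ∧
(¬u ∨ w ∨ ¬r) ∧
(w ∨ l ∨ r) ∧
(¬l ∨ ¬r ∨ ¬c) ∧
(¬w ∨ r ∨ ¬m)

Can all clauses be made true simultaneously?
No

No, the formula is not satisfiable.

No assignment of truth values to the variables can make all 40 clauses true simultaneously.

The formula is UNSAT (unsatisfiable).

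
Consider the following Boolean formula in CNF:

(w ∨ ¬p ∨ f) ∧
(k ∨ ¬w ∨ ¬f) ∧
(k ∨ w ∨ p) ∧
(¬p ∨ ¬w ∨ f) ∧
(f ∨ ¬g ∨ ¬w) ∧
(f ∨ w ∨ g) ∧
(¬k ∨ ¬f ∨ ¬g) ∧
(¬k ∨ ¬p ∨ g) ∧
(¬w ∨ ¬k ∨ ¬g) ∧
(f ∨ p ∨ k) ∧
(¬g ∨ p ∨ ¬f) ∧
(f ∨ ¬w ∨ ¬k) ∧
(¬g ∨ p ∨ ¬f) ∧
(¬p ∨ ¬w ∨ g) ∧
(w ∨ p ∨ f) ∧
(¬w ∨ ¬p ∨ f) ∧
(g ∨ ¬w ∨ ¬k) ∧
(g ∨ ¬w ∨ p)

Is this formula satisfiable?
Yes

Yes, the formula is satisfiable.

One satisfying assignment is: w=False, f=True, k=False, g=False, p=True

Verification: With this assignment, all 18 clauses evaluate to true.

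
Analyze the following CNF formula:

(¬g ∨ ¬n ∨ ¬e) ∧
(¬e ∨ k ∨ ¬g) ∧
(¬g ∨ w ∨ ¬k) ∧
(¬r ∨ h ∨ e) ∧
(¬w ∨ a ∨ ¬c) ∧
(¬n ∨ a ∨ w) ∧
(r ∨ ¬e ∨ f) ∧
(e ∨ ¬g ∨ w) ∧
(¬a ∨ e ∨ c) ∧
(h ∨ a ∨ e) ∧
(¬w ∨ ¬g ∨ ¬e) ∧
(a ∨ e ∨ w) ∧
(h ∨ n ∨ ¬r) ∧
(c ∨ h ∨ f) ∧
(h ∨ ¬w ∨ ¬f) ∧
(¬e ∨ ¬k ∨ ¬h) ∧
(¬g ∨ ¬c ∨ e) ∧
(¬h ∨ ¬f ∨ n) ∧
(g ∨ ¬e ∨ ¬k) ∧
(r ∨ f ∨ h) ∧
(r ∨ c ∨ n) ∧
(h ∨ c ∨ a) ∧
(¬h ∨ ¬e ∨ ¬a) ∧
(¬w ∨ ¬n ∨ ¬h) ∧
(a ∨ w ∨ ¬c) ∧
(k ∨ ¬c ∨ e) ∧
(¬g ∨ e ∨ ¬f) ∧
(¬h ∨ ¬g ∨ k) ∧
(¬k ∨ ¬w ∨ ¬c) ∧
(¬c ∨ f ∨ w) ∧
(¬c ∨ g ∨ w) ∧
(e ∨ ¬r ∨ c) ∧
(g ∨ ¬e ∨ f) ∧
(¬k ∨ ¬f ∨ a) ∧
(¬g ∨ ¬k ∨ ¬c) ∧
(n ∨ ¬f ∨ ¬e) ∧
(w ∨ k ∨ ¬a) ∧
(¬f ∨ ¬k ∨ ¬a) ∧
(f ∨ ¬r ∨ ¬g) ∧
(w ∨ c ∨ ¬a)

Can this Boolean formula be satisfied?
No

No, the formula is not satisfiable.

No assignment of truth values to the variables can make all 40 clauses true simultaneously.

The formula is UNSAT (unsatisfiable).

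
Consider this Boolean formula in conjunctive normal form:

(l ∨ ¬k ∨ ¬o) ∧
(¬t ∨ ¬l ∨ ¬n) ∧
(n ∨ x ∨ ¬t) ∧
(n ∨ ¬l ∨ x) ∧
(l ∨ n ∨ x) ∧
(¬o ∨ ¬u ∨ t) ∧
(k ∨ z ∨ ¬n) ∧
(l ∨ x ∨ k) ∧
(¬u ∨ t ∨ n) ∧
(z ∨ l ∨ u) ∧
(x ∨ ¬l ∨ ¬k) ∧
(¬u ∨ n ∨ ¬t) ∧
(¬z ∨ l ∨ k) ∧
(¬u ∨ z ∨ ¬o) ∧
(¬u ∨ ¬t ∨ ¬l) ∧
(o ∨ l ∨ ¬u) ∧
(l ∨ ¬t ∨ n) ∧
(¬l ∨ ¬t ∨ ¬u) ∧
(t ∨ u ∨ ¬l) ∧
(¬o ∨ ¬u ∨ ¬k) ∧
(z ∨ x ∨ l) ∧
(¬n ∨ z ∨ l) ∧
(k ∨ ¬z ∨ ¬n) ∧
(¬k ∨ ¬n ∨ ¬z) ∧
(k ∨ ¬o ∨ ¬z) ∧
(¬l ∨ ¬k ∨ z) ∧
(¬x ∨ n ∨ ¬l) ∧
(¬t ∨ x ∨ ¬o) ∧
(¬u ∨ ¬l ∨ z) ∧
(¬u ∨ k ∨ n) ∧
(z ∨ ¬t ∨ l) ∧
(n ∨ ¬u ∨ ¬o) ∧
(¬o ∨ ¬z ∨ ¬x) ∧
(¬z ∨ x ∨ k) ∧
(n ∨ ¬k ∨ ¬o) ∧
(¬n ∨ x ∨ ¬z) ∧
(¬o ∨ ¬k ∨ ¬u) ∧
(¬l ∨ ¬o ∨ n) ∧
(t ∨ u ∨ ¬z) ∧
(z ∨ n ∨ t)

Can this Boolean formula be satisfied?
No

No, the formula is not satisfiable.

No assignment of truth values to the variables can make all 40 clauses true simultaneously.

The formula is UNSAT (unsatisfiable).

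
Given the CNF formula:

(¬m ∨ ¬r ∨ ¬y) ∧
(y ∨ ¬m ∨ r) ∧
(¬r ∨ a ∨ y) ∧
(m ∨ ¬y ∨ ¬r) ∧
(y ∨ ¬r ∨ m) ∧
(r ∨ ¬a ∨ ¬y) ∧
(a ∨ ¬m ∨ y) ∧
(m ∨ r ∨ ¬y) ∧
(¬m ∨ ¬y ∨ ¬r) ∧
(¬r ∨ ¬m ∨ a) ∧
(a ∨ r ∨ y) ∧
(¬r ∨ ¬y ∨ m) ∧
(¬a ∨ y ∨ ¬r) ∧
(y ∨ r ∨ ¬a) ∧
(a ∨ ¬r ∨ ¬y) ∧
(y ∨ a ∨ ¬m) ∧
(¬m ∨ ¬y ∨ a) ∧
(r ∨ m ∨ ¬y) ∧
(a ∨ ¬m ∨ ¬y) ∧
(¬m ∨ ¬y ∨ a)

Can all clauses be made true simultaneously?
No

No, the formula is not satisfiable.

No assignment of truth values to the variables can make all 20 clauses true simultaneously.

The formula is UNSAT (unsatisfiable).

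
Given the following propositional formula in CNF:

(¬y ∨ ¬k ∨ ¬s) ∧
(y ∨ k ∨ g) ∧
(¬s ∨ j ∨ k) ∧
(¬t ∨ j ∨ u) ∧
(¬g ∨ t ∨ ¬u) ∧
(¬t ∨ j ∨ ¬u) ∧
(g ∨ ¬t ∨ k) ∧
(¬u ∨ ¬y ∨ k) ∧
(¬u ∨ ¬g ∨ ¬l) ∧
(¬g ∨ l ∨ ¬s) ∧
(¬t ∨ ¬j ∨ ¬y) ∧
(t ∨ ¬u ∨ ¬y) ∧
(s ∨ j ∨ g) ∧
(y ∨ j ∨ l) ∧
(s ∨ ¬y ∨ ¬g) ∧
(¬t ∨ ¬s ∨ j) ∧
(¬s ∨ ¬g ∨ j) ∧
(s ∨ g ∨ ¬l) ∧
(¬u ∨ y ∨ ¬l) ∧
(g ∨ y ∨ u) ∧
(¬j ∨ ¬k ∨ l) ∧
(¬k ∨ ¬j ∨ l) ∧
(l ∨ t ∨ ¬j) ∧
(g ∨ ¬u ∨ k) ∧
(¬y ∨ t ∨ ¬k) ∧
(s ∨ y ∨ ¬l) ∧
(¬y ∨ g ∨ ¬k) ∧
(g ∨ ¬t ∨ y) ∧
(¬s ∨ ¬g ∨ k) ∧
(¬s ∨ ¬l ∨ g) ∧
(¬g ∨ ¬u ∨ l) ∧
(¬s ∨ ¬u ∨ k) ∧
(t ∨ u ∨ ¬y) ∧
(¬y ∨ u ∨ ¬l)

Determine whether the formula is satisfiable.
Yes

Yes, the formula is satisfiable.

One satisfying assignment is: j=True, k=True, u=False, s=True, l=True, t=False, g=True, y=False

Verification: With this assignment, all 34 clauses evaluate to true.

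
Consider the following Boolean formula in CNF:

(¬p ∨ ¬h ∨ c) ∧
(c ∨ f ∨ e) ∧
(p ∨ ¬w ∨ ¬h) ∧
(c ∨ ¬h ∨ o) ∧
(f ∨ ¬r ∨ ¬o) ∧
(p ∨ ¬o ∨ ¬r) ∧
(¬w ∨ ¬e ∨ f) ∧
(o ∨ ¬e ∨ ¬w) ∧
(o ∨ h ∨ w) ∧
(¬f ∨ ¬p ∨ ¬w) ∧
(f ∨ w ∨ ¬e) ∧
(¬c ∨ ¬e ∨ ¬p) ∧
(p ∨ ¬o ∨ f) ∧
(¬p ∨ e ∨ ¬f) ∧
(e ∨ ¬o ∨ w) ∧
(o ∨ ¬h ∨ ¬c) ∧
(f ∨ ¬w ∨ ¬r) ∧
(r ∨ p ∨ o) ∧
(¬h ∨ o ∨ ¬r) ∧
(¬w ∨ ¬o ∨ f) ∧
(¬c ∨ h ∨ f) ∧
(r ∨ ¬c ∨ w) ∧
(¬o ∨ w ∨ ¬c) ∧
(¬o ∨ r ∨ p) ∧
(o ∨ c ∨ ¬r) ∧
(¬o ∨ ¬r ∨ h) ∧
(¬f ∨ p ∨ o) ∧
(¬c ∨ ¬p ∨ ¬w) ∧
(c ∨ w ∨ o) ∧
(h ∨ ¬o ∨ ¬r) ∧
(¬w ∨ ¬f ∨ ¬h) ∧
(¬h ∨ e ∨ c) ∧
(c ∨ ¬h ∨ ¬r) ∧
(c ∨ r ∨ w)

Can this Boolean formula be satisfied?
No

No, the formula is not satisfiable.

No assignment of truth values to the variables can make all 34 clauses true simultaneously.

The formula is UNSAT (unsatisfiable).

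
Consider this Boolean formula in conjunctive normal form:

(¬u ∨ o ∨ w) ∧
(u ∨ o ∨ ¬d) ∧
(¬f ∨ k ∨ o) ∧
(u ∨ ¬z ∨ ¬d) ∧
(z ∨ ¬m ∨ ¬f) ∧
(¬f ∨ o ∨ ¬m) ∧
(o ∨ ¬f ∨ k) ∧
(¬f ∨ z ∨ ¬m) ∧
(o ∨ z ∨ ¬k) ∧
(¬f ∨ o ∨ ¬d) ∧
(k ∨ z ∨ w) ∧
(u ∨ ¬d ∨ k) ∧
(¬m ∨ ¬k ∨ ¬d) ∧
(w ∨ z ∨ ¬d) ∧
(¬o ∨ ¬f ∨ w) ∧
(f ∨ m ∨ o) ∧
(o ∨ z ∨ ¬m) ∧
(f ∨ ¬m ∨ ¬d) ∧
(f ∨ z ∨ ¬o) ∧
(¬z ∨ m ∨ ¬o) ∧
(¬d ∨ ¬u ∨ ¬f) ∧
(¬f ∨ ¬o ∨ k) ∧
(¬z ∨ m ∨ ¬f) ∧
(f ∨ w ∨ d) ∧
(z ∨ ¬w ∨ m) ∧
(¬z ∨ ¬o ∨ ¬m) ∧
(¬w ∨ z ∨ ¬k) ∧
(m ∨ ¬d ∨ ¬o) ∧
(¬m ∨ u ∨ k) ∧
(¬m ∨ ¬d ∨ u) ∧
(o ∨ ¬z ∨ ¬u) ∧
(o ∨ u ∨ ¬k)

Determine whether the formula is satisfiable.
No

No, the formula is not satisfiable.

No assignment of truth values to the variables can make all 32 clauses true simultaneously.

The formula is UNSAT (unsatisfiable).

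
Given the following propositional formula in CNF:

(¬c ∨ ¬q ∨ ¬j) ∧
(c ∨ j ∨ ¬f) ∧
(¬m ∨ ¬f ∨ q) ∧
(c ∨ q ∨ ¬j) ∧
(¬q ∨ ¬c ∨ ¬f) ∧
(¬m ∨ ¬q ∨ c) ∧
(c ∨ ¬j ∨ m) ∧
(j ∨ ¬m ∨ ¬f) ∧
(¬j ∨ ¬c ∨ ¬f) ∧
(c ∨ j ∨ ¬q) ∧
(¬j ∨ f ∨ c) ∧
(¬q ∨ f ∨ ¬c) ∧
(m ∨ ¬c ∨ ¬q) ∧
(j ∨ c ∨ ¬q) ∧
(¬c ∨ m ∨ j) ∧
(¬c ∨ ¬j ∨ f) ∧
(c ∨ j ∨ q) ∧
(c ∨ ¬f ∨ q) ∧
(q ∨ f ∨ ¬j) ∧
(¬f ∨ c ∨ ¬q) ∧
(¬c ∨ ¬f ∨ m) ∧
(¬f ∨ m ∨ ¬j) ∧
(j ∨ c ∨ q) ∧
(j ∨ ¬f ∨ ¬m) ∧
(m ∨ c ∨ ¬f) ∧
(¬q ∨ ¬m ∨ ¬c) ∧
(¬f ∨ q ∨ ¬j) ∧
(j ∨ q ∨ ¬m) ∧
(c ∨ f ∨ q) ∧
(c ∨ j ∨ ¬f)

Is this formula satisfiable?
No

No, the formula is not satisfiable.

No assignment of truth values to the variables can make all 30 clauses true simultaneously.

The formula is UNSAT (unsatisfiable).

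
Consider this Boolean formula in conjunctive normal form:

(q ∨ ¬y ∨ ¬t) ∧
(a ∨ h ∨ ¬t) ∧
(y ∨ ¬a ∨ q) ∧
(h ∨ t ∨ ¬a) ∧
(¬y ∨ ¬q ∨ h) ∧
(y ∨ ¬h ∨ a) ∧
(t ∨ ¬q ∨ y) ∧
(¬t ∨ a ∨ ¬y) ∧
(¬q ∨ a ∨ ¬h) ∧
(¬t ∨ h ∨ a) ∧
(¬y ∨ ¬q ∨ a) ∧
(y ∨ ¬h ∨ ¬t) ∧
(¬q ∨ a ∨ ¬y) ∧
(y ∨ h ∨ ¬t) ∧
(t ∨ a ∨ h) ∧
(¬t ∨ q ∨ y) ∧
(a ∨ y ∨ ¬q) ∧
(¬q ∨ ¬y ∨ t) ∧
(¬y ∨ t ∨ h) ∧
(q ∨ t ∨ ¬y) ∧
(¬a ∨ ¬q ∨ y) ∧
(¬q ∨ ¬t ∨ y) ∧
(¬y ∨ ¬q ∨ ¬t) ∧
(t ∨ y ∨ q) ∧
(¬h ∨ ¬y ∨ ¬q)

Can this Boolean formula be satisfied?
No

No, the formula is not satisfiable.

No assignment of truth values to the variables can make all 25 clauses true simultaneously.

The formula is UNSAT (unsatisfiable).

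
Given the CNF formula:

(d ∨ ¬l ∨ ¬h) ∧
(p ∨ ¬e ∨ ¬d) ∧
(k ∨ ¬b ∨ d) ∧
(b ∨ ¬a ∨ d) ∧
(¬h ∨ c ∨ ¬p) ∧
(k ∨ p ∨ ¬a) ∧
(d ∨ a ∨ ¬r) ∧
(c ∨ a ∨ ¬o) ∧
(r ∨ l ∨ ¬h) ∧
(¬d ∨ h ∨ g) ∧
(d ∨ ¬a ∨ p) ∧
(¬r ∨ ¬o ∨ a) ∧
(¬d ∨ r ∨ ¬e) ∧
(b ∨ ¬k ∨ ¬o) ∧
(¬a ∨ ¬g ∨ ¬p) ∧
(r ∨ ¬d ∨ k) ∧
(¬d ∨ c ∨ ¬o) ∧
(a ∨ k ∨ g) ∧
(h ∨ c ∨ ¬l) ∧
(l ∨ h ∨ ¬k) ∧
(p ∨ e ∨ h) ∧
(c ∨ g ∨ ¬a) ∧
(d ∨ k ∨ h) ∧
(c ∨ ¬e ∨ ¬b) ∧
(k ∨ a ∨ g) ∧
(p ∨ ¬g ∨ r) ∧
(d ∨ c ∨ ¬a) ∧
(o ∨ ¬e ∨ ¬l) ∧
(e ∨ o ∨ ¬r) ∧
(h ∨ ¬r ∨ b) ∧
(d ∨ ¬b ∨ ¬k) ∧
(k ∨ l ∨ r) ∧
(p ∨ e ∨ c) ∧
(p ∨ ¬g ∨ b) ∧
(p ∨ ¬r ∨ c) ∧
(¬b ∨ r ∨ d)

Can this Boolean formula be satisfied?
Yes

Yes, the formula is satisfiable.

One satisfying assignment is: a=False, l=True, c=True, k=True, h=False, b=False, r=False, o=False, d=False, g=False, e=False, p=True

Verification: With this assignment, all 36 clauses evaluate to true.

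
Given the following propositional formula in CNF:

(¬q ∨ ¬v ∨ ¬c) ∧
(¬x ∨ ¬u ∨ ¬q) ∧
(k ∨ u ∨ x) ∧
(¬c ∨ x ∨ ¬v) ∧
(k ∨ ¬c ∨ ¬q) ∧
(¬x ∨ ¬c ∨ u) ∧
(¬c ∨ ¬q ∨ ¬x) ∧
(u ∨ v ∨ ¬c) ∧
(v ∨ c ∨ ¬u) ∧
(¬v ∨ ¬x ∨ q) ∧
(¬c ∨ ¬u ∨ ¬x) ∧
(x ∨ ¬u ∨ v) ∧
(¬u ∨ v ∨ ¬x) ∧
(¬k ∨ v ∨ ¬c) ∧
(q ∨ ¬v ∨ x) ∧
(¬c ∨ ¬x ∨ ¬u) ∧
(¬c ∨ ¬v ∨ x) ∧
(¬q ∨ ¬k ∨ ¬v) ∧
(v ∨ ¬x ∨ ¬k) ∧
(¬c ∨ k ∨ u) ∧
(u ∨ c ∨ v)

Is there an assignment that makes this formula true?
Yes

Yes, the formula is satisfiable.

One satisfying assignment is: x=True, q=True, u=False, k=False, v=True, c=False

Verification: With this assignment, all 21 clauses evaluate to true.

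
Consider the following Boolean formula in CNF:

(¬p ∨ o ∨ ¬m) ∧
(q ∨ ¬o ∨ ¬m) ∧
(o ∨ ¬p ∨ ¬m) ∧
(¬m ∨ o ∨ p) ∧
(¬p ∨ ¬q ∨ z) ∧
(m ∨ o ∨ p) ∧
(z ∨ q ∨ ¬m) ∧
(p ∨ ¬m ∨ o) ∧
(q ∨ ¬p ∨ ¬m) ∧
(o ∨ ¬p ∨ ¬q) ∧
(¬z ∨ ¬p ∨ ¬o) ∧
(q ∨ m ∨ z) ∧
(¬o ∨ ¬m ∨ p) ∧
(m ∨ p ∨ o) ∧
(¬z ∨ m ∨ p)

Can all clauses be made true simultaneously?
Yes

Yes, the formula is satisfiable.

One satisfying assignment is: z=False, o=True, q=True, p=False, m=False

Verification: With this assignment, all 15 clauses evaluate to true.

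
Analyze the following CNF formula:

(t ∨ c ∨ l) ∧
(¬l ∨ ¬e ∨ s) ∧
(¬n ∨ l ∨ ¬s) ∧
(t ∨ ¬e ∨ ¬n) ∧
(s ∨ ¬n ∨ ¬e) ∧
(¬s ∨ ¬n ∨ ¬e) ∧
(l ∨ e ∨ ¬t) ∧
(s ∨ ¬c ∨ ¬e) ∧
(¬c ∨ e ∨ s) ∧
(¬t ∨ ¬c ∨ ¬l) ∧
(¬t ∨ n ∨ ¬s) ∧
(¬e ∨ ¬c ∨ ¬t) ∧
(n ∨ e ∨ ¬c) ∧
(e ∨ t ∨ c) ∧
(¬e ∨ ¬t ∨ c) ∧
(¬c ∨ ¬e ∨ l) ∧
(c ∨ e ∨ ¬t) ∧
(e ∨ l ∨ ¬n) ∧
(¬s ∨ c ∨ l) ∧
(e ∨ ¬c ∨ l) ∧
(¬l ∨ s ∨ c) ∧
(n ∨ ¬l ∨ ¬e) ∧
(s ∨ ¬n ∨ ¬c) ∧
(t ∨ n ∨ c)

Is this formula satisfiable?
Yes

Yes, the formula is satisfiable.

One satisfying assignment is: s=True, e=False, c=True, l=True, t=False, n=True

Verification: With this assignment, all 24 clauses evaluate to true.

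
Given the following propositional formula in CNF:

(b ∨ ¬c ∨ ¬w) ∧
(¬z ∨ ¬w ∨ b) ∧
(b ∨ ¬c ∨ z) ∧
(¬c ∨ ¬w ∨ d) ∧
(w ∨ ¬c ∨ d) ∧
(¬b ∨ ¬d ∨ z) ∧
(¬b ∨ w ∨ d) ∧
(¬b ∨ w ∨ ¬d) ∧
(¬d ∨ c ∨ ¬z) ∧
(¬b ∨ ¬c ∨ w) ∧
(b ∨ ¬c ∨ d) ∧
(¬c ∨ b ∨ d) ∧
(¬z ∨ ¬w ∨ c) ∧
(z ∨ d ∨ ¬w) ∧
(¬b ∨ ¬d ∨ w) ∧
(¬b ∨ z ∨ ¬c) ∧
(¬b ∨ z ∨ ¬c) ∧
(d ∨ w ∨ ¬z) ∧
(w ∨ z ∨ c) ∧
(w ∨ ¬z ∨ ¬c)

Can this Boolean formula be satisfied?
Yes

Yes, the formula is satisfiable.

One satisfying assignment is: d=True, c=False, w=True, b=False, z=False

Verification: With this assignment, all 20 clauses evaluate to true.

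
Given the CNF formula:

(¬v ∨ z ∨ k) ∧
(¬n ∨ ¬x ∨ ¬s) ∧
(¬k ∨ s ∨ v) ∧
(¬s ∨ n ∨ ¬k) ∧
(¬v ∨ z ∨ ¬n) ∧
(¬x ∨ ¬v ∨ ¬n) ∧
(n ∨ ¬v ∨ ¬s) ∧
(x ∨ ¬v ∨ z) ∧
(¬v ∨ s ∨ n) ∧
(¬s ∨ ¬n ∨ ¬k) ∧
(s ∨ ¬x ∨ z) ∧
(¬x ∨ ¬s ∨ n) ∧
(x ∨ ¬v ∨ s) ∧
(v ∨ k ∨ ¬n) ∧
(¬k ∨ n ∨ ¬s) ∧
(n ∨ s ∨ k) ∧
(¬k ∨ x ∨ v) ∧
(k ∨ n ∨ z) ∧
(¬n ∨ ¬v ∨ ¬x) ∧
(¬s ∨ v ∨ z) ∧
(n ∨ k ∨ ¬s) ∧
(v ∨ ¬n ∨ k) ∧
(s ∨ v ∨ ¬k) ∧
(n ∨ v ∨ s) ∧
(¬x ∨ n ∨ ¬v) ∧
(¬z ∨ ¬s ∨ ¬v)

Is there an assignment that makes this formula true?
No

No, the formula is not satisfiable.

No assignment of truth values to the variables can make all 26 clauses true simultaneously.

The formula is UNSAT (unsatisfiable).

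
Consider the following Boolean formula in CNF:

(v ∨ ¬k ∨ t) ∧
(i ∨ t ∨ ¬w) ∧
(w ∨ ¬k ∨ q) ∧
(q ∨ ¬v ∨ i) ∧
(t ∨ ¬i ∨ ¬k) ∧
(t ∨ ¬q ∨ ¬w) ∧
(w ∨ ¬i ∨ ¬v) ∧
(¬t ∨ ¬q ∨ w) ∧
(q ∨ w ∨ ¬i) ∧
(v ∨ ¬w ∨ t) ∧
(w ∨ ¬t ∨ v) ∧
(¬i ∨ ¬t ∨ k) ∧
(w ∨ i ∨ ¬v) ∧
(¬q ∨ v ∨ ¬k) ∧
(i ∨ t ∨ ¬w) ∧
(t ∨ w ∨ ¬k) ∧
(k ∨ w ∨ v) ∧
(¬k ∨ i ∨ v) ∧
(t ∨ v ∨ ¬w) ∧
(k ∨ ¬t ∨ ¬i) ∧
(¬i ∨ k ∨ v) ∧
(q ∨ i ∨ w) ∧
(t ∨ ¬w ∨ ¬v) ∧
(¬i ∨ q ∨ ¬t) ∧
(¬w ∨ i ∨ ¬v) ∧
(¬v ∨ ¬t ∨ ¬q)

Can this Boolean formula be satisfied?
Yes

Yes, the formula is satisfiable.

One satisfying assignment is: t=True, v=False, w=True, k=False, q=True, i=False

Verification: With this assignment, all 26 clauses evaluate to true.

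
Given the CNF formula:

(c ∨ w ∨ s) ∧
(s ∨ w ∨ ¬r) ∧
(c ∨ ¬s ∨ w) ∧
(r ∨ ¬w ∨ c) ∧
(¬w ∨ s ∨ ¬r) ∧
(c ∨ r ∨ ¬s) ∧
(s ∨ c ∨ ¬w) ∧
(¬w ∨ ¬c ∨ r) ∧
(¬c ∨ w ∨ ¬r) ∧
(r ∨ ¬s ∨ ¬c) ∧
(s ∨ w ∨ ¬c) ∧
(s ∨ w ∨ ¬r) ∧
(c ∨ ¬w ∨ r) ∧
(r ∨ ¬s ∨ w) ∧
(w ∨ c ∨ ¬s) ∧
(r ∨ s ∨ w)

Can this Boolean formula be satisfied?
Yes

Yes, the formula is satisfiable.

One satisfying assignment is: c=True, s=True, r=True, w=True

Verification: With this assignment, all 16 clauses evaluate to true.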